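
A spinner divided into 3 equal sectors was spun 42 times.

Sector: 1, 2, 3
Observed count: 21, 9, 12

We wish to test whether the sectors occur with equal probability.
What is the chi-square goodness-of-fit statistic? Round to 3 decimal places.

5.571

Under H₀ each category has probability 1/3, so each expected count is 42/3 = 14.
χ² = (21−14)²/14 + (9−14)²/14 + (12−14)²/14
   = 3.5000 + 1.7857 + 0.2857
Sum = 5.571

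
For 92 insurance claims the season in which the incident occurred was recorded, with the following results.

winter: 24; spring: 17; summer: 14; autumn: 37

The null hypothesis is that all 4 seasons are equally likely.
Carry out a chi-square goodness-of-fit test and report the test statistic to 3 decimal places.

Under H₀ each category has probability 1/4, so each expected count is 92/4 = 23.
χ² = (24−23)²/23 + (17−23)²/23 + (14−23)²/23 + (37−23)²/23
   = 0.0435 + 1.5652 + 3.5217 + 8.5217
Sum = 13.652

13.652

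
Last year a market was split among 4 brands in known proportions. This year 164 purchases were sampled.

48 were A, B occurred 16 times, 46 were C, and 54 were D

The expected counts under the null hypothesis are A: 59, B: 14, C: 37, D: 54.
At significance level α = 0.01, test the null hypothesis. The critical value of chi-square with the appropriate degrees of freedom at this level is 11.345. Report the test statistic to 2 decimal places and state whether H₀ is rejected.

cat         O        E   (O−E)²/E
A          48       59      2.051
B          16       14      0.286
C          46       37      2.189
D          54       54      0.000
Sum = 4.53
df = 3. Since 4.53 < 11.345, we do not reject H₀.

4.53; do not reject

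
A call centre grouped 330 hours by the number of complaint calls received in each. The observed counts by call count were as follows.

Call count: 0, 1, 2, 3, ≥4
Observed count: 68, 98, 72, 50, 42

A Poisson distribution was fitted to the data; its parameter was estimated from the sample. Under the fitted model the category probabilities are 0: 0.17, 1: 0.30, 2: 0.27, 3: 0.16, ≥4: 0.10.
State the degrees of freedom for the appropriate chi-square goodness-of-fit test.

3

There are k = 5 categories and 1 parameter estimated from the data, so df = 5 − 1 − 1 = 3.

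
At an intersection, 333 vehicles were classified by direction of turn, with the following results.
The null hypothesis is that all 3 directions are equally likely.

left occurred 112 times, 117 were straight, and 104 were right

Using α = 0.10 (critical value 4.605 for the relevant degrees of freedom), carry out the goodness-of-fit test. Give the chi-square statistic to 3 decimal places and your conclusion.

0.775; do not reject

Expected count for each of the 3 categories: 333/3 = 111.
left: (112 − 111)²/111 = 1/111 = 0.0090
straight: (117 − 111)²/111 = 36/111 = 0.3243
right: (104 − 111)²/111 = 49/111 = 0.4414
Sum = 0.775
df = 2. Since 0.775 < 4.605, we do not reject H₀.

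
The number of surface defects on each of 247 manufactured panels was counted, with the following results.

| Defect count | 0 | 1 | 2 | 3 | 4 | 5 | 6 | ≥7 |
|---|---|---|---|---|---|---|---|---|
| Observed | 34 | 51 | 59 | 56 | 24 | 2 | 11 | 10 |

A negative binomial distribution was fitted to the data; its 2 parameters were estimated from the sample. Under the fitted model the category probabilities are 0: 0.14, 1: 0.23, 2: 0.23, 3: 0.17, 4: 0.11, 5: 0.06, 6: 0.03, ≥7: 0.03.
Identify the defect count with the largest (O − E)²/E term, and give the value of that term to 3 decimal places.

5, 11.090

Expected counts E_i = n·p_i: 247×0.14 = 34.58, 247×0.23 = 56.81, 247×0.23 = 56.81, 247×0.17 = 41.99, 247×0.11 = 27.17, 247×0.06 = 14.82, 247×0.03 = 7.41, 247×0.03 = 7.41.
cat         O        E   (O−E)²/E
0          34    34.58     0.0097
1          51    56.81     0.5942
2          59    56.81     0.0844
3          56    41.99     4.6744
4          24    27.17     0.3699
5           2    14.82    11.0899
6          11     7.41     1.7393
≥7         10     7.41     0.9053
The largest term is for 5: 11.090.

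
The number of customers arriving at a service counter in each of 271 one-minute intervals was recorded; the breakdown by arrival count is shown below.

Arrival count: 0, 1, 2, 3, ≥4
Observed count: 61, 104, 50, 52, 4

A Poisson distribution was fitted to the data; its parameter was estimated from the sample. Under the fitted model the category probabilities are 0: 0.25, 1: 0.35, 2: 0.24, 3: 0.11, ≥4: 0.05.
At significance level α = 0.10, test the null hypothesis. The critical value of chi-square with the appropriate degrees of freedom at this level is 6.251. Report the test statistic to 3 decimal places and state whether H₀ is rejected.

Expected counts E_i = n·p_i: 271×0.25 = 67.75, 271×0.35 = 94.85, 271×0.24 = 65.04, 271×0.11 = 29.81, 271×0.05 = 13.55.
cat         O        E   (O−E)²/E
0          61    67.75     0.6725
1         104    94.85     0.8827
2          50    65.04     3.4779
3          52    29.81    16.5178
≥4          4    13.55     6.7308
Sum = 28.282
df = 3. Since 28.282 > 6.251, we reject H₀.

28.282; reject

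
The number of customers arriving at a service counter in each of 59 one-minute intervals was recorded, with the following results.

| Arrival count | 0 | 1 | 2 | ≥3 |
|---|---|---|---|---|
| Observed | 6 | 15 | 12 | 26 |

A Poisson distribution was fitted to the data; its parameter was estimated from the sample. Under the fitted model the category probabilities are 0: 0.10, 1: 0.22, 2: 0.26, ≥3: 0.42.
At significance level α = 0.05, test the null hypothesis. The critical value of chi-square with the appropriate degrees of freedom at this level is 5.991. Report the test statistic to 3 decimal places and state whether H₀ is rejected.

1.103; do not reject

Expected counts E_i = n·p_i: 59×0.10 = 5.9, 59×0.22 = 12.98, 59×0.26 = 15.34, 59×0.42 = 24.78.
cat         O        E   (O−E)²/E
0           6      5.9     0.0017
1          15    12.98     0.3144
2          12    15.34     0.7272
≥3         26    24.78     0.0601
Sum = 1.103
df = 2. Since 1.103 < 5.991, we do not reject H₀.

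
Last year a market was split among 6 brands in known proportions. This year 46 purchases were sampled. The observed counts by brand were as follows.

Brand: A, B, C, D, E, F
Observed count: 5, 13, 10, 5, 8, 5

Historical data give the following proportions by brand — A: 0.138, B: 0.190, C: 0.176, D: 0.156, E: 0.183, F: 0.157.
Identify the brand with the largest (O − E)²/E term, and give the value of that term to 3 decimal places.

B, 2.076

Expected counts E_i = n·p_i: 46×0.138 = 6.348, 46×0.190 = 8.74, 46×0.176 = 8.096, 46×0.156 = 7.176, 46×0.183 = 8.418, 46×0.157 = 7.222.
χ² = (5−6.348)²/6.348 + (13−8.74)²/8.74 + (10−8.096)²/8.096 + (5−7.176)²/7.176 + (8−8.418)²/8.418 + (5−7.222)²/7.222
   = 0.2862 + 2.0764 + 0.4478 + 0.6598 + 0.0208 + 0.6836
The largest term is for B: 2.076.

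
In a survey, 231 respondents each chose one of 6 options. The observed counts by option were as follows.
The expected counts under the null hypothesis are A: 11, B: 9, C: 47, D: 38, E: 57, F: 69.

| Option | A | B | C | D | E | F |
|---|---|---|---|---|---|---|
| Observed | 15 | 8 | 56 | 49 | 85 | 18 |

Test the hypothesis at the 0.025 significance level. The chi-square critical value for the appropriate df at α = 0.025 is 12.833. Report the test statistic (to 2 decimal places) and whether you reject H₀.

57.92; reject

χ² = (15−11)²/11 + (8−9)²/9 + (56−47)²/47 + (49−38)²/38 + (85−57)²/57 + (18−69)²/69
   = 1.455 + 0.111 + 1.723 + 3.184 + 13.754 + 37.696
Sum = 57.92
df = 5. Since 57.92 > 12.833, we reject H₀.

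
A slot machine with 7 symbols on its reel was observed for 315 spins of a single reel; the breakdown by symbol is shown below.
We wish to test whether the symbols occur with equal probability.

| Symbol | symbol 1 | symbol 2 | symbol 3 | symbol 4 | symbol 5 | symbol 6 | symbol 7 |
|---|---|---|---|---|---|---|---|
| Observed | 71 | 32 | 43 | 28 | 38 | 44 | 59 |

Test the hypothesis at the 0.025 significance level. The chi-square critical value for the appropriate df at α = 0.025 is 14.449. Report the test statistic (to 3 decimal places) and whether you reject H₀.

30.756; reject

Expected count for each of the 7 categories: 315/7 = 45.
cat           O        E   (O−E)²/E
symbol 1     71       45    15.0222
symbol 2     32       45     3.7556
symbol 3     43       45     0.0889
symbol 4     28       45     6.4222
symbol 5     38       45     1.0889
symbol 6     44       45     0.0222
symbol 7     59       45     4.3556
Sum = 30.756
df = 6. Since 30.756 > 14.449, we reject H₀.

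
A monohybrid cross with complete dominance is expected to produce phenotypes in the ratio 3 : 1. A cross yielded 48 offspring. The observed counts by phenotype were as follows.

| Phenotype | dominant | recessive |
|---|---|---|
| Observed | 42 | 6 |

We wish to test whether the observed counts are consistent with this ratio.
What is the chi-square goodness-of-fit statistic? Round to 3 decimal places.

4.000

Ratio total = 4. Expected counts: 48×3/4 = 36, 48×1/4 = 12.
χ² = (42−36)²/36 + (6−12)²/12
   = 1.0000 + 3.0000
Sum = 4.000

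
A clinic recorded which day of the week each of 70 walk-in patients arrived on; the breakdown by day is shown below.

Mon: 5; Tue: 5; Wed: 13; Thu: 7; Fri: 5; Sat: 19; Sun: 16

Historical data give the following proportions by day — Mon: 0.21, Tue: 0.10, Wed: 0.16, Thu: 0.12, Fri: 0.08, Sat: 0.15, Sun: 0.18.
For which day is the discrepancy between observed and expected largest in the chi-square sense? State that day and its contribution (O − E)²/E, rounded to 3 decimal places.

Expected counts E_i = n·p_i: 70×0.21 = 14.7, 70×0.10 = 7, 70×0.16 = 11.2, 70×0.12 = 8.4, 70×0.08 = 5.6, 70×0.15 = 10.5, 70×0.18 = 12.6.
Mon: (5 − 14.7)²/14.7 = 94.09/14.7 = 6.4007
Tue: (5 − 7)²/7 = 4/7 = 0.5714
Wed: (13 − 11.2)²/11.2 = 3.24/11.2 = 0.2893
Thu: (7 − 8.4)²/8.4 = 1.96/8.4 = 0.2333
Fri: (5 − 5.6)²/5.6 = 0.36/5.6 = 0.0643
Sat: (19 − 10.5)²/10.5 = 72.25/10.5 = 6.8810
Sun: (16 − 12.6)²/12.6 = 11.56/12.6 = 0.9175
The largest term is for Sat: 6.881.

Sat, 6.881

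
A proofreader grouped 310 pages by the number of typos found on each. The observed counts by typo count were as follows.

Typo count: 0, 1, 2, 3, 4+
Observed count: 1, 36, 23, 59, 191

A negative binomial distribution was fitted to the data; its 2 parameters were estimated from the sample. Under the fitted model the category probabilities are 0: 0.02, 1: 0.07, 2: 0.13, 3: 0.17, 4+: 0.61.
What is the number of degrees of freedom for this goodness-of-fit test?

2

There are k = 5 categories and 2 parameters estimated from the data, so df = 5 − 1 − 2 = 2.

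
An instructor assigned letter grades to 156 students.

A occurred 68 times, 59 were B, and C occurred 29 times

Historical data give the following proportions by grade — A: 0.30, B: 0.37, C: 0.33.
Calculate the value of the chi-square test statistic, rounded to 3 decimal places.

Expected counts E_i = n·p_i: 156×0.30 = 46.8, 156×0.37 = 57.72, 156×0.33 = 51.48.
A: (68 − 46.8)²/46.8 = 449.44/46.8 = 9.6034
B: (59 − 57.72)²/57.72 = 1.6384/57.72 = 0.0284
C: (29 − 51.48)²/51.48 = 505.3504/51.48 = 9.8164
Sum = 19.448

19.448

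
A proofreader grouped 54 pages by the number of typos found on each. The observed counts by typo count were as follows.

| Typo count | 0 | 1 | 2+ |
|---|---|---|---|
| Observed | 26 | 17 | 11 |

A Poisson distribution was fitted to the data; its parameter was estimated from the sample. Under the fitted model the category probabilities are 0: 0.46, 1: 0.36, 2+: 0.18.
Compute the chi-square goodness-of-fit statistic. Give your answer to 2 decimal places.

Expected counts E_i = n·p_i: 54×0.46 = 24.84, 54×0.36 = 19.44, 54×0.18 = 9.72.
χ² = (26−24.84)²/24.84 + (17−19.44)²/19.44 + (11−9.72)²/9.72
   = 0.054 + 0.306 + 0.169
Sum = 0.53

0.53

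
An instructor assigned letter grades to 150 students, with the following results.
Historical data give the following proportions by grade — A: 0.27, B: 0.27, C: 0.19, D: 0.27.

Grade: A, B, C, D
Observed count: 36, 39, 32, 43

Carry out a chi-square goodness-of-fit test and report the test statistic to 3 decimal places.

Expected counts E_i = n·p_i: 150×0.27 = 40.5, 150×0.27 = 40.5, 150×0.19 = 28.5, 150×0.27 = 40.5.
cat         O        E   (O−E)²/E
A          36     40.5     0.5000
B          39     40.5     0.0556
C          32     28.5     0.4298
D          43     40.5     0.1543
Sum = 1.140

1.140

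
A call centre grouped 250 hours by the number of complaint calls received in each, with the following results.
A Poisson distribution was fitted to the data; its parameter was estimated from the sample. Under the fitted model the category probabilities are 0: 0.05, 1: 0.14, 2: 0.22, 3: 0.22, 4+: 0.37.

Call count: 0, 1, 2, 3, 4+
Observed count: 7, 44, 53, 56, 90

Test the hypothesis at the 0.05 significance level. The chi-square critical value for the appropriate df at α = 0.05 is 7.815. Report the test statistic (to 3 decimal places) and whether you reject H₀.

Expected counts E_i = n·p_i: 250×0.05 = 12.5, 250×0.14 = 35, 250×0.22 = 55, 250×0.22 = 55, 250×0.37 = 92.5.
cat         O        E   (O−E)²/E
0           7     12.5     2.4200
1          44       35     2.3143
2          53       55     0.0727
3          56       55     0.0182
4+         90     92.5     0.0676
Sum = 4.893
df = 3. Since 4.893 < 7.815, we do not reject H₀.

4.893; do not reject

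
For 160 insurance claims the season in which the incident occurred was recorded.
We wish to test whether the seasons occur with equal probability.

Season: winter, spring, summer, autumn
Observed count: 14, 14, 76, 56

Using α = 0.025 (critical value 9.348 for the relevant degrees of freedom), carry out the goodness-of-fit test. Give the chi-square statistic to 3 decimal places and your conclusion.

Expected count for each of the 4 categories: 160/4 = 40.
cat         O        E   (O−E)²/E
winter     14       40    16.9000
spring     14       40    16.9000
summer     76       40    32.4000
autumn     56       40     6.4000
Sum = 72.600
df = 3. Since 72.600 > 9.348, we reject H₀.

72.600; reject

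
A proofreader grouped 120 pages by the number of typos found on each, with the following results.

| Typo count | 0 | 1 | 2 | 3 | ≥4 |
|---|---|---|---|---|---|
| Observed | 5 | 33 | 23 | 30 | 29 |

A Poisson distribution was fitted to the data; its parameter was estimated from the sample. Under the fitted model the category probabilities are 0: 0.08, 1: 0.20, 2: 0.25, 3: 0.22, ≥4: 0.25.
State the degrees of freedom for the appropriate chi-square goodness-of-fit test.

3

There are k = 5 categories and 1 parameter estimated from the data, so df = 5 − 1 − 1 = 3.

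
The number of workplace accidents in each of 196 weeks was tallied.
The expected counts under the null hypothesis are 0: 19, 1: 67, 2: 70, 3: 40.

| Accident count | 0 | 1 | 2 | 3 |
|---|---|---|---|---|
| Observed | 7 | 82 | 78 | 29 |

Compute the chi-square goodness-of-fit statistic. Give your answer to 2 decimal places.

14.88

cat         O        E   (O−E)²/E
0           7       19      7.579
1          82       67      3.358
2          78       70      0.914
3          29       40      3.025
Sum = 14.88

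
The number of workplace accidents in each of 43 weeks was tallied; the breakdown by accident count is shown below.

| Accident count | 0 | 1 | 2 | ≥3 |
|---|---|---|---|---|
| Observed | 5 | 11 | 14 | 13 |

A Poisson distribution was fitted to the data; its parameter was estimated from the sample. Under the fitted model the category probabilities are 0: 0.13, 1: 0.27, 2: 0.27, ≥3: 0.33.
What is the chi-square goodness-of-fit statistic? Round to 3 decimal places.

0.686

Expected counts E_i = n·p_i: 43×0.13 = 5.59, 43×0.27 = 11.61, 43×0.27 = 11.61, 43×0.33 = 14.19.
χ² = (5−5.59)²/5.59 + (11−11.61)²/11.61 + (14−11.61)²/11.61 + (13−14.19)²/14.19
   = 0.0623 + 0.0320 + 0.4920 + 0.0998
Sum = 0.686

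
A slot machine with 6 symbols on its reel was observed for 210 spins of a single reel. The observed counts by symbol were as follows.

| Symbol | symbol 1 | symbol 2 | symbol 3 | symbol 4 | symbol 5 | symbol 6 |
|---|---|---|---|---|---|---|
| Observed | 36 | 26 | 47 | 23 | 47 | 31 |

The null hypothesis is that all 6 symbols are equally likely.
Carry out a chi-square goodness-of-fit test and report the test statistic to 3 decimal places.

Under H₀ each category has probability 1/6, so each expected count is 210/6 = 35.
symbol 1: (36 − 35)²/35 = 1/35 = 0.0286
symbol 2: (26 − 35)²/35 = 81/35 = 2.3143
symbol 3: (47 − 35)²/35 = 144/35 = 4.1143
symbol 4: (23 − 35)²/35 = 144/35 = 4.1143
symbol 5: (47 − 35)²/35 = 144/35 = 4.1143
symbol 6: (31 − 35)²/35 = 16/35 = 0.4571
Sum = 15.143

15.143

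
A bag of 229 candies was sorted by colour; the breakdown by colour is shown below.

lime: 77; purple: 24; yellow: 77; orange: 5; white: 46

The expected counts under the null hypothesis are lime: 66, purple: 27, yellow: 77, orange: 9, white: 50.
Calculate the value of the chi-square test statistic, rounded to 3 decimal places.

cat         O        E   (O−E)²/E
lime       77       66     1.8333
purple     24       27     0.3333
yellow     77       77     0.0000
orange      5        9     1.7778
white      46       50     0.3200
Sum = 4.264

4.264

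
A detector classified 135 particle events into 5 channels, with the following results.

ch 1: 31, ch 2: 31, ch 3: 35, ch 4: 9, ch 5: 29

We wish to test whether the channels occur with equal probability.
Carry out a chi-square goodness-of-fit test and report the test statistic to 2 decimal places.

15.70

Expected count for each of the 5 categories: 135/5 = 27.
cat         O        E   (O−E)²/E
ch 1       31       27      0.593
ch 2       31       27      0.593
ch 3       35       27      2.370
ch 4        9       27     12.000
ch 5       29       27      0.148
Sum = 15.70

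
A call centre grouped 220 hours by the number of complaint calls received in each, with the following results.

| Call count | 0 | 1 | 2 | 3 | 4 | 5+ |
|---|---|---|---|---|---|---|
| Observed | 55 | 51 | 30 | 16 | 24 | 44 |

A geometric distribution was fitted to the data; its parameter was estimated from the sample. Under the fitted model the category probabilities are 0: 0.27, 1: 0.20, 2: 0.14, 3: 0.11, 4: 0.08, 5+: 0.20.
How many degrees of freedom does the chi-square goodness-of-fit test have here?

4

There are k = 6 categories and 1 parameter estimated from the data, so df = 6 − 1 − 1 = 4.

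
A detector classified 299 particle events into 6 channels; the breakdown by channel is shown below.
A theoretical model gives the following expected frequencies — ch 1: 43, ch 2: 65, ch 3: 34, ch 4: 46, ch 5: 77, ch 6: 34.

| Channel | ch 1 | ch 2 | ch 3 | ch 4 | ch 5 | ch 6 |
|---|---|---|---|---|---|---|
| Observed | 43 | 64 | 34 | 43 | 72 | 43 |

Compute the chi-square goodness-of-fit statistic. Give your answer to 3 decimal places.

cat         O        E   (O−E)²/E
ch 1       43       43     0.0000
ch 2       64       65     0.0154
ch 3       34       34     0.0000
ch 4       43       46     0.1957
ch 5       72       77     0.3247
ch 6       43       34     2.3824
Sum = 2.918

2.918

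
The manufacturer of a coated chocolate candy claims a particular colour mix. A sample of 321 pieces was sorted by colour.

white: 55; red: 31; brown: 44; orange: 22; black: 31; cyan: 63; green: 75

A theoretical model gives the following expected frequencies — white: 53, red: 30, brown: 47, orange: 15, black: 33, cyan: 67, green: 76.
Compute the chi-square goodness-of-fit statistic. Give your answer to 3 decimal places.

cat         O        E   (O−E)²/E
white      55       53     0.0755
red        31       30     0.0333
brown      44       47     0.1915
orange     22       15     3.2667
black      31       33     0.1212
cyan       63       67     0.2388
green      75       76     0.0132
Sum = 3.940

3.940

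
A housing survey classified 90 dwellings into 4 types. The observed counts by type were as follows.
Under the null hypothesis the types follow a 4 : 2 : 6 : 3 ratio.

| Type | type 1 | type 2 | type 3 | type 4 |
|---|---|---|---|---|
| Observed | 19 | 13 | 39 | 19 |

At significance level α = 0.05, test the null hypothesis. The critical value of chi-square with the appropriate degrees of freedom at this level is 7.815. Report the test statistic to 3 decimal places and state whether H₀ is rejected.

Ratio total = 15. Expected counts: 90×4/15 = 24, 90×2/15 = 12, 90×6/15 = 36, 90×3/15 = 18.
cat         O        E   (O−E)²/E
type 1     19       24     1.0417
type 2     13       12     0.0833
type 3     39       36     0.2500
type 4     19       18     0.0556
Sum = 1.431
df = 3. Since 1.431 < 7.815, we do not reject H₀.

1.431; do not reject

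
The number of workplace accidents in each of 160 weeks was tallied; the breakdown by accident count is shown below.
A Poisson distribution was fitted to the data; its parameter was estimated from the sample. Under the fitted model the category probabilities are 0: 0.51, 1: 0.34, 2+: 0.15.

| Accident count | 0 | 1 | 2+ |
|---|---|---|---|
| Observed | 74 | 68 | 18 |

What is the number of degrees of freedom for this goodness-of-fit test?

1

There are k = 3 categories and 1 parameter estimated from the data, so df = 3 − 1 − 1 = 1.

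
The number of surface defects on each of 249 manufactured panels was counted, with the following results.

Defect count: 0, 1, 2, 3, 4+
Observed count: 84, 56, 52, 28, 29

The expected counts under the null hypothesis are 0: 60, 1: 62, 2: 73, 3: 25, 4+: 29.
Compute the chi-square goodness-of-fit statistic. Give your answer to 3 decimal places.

0: (84 − 60)²/60 = 576/60 = 9.6000
1: (56 − 62)²/62 = 36/62 = 0.5806
2: (52 − 73)²/73 = 441/73 = 6.0411
3: (28 − 25)²/25 = 9/25 = 0.3600
4+: (29 − 29)²/29 = 0/29 = 0.0000
Sum = 16.582

16.582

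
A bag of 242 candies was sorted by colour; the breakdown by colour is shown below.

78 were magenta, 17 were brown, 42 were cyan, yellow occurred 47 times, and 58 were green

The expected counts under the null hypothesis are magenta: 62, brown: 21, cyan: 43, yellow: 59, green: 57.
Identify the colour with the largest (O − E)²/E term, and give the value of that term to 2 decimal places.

χ² = (78−62)²/62 + (17−21)²/21 + (42−43)²/43 + (47−59)²/59 + (58−57)²/57
   = 4.129 + 0.762 + 0.023 + 2.441 + 0.018
The largest term is for magenta: 4.13.

magenta, 4.13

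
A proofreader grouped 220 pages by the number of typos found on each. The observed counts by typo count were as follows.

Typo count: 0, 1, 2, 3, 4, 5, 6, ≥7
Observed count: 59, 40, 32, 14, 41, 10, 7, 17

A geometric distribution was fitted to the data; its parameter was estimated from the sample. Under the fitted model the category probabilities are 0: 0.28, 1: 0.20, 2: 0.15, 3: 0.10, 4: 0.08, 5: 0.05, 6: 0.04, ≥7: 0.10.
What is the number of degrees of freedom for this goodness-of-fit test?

There are k = 8 categories and 1 parameter estimated from the data, so df = 8 − 1 − 1 = 6.

6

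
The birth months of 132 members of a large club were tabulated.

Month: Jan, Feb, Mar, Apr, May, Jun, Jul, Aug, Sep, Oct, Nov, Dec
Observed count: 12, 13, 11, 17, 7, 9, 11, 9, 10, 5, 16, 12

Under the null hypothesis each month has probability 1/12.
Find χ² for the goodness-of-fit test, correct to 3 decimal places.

Expected count for each of the 12 categories: 132/12 = 11.
χ² = (12−11)²/11 + (13−11)²/11 + (11−11)²/11 + (17−11)²/11 + (7−11)²/11 + (9−11)²/11 + (11−11)²/11 + (9−11)²/11 + (10−11)²/11 + (5−11)²/11 + (16−11)²/11 + (12−11)²/11
   = 0.0909 + 0.3636 + 0.0000 + 3.2727 + 1.4545 + 0.3636 + 0.0000 + 0.3636 + 0.0909 + 3.2727 + 2.2727 + 0.0909
Sum = 11.636

11.636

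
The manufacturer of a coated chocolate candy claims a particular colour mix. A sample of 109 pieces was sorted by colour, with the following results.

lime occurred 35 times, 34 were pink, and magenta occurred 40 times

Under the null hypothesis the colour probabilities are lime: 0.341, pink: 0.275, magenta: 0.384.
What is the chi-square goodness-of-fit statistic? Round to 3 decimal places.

Expected counts E_i = n·p_i: 109×0.341 = 37.169, 109×0.275 = 29.975, 109×0.384 = 41.856.
lime: (35 − 37.169)²/37.169 = 4.704561/37.169 = 0.1266
pink: (34 − 29.975)²/29.975 = 16.200625/29.975 = 0.5405
magenta: (40 − 41.856)²/41.856 = 3.444736/41.856 = 0.0823
Sum = 0.749

0.749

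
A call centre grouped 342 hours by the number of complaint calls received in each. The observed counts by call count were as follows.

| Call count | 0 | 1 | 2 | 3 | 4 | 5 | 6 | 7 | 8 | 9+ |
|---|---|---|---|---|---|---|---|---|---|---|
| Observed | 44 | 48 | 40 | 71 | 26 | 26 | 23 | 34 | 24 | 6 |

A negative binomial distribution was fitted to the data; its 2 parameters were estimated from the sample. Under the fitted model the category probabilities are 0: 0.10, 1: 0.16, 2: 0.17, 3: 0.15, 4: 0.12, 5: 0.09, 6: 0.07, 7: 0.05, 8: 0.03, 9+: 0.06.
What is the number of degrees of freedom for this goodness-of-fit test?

There are k = 10 categories and 2 parameters estimated from the data, so df = 10 − 1 − 2 = 7.

7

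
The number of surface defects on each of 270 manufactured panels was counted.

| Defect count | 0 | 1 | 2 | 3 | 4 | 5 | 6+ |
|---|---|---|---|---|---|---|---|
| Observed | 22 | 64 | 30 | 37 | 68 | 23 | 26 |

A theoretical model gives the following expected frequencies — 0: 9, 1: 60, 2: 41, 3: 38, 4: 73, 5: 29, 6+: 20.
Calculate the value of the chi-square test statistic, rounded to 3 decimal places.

25.406

χ² = (22−9)²/9 + (64−60)²/60 + (30−41)²/41 + (37−38)²/38 + (68−73)²/73 + (23−29)²/29 + (26−20)²/20
   = 18.7778 + 0.2667 + 2.9512 + 0.0263 + 0.3425 + 1.2414 + 1.8000
Sum = 25.406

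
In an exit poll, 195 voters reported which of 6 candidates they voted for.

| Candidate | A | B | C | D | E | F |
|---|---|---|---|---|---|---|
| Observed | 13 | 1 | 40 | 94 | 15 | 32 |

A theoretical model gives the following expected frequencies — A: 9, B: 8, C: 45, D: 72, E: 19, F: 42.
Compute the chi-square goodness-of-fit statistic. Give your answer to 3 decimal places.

χ² = (13−9)²/9 + (1−8)²/8 + (40−45)²/45 + (94−72)²/72 + (15−19)²/19 + (32−42)²/42
   = 1.7778 + 6.1250 + 0.5556 + 6.7222 + 0.8421 + 2.3810
Sum = 18.404

18.404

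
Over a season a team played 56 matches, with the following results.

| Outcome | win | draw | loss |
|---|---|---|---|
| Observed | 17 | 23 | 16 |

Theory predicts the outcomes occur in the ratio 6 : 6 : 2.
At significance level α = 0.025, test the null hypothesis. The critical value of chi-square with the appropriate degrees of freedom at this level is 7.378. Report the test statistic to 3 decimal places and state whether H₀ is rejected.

10.083; reject

Ratio total = 14. Expected counts: 56×6/14 = 24, 56×6/14 = 24, 56×2/14 = 8.
win: (17 − 24)²/24 = 49/24 = 2.0417
draw: (23 − 24)²/24 = 1/24 = 0.0417
loss: (16 − 8)²/8 = 64/8 = 8.0000
Sum = 10.083
df = 2. Since 10.083 > 7.378, we reject H₀.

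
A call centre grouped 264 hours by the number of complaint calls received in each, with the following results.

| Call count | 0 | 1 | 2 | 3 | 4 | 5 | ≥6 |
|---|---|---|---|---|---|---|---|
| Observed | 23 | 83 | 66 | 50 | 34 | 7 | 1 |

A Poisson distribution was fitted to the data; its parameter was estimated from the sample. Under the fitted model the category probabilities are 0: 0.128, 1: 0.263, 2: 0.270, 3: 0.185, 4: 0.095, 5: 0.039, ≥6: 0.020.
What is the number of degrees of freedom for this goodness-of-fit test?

5

There are k = 7 categories and 1 parameter estimated from the data, so df = 7 − 1 − 1 = 5.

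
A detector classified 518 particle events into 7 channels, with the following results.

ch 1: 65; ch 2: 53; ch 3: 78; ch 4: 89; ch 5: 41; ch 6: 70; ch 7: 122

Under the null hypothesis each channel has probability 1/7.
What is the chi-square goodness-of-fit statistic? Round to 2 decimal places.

56.38

Under H₀ each category has probability 1/7, so each expected count is 518/7 = 74.
ch 1: (65 − 74)²/74 = 81/74 = 1.095
ch 2: (53 − 74)²/74 = 441/74 = 5.959
ch 3: (78 − 74)²/74 = 16/74 = 0.216
ch 4: (89 − 74)²/74 = 225/74 = 3.041
ch 5: (41 − 74)²/74 = 1089/74 = 14.716
ch 6: (70 − 74)²/74 = 16/74 = 0.216
ch 7: (122 − 74)²/74 = 2304/74 = 31.135
Sum = 56.38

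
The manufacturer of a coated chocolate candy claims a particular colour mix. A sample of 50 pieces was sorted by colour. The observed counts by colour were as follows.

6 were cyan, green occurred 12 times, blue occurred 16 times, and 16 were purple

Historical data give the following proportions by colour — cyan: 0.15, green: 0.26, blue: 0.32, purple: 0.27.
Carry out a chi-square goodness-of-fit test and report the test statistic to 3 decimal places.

Expected counts E_i = n·p_i: 50×0.15 = 7.5, 50×0.26 = 13, 50×0.32 = 16, 50×0.27 = 13.5.
cat         O        E   (O−E)²/E
cyan        6      7.5     0.3000
green      12       13     0.0769
blue       16       16     0.0000
purple     16     13.5     0.4630
Sum = 0.840

0.840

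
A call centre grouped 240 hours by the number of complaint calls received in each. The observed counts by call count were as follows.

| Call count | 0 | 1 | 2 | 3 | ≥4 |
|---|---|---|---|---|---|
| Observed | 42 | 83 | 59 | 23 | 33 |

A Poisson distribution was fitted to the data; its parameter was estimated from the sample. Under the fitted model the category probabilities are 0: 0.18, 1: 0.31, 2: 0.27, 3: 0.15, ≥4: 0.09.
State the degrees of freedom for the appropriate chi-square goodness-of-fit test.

3

There are k = 5 categories and 1 parameter estimated from the data, so df = 5 − 1 − 1 = 3.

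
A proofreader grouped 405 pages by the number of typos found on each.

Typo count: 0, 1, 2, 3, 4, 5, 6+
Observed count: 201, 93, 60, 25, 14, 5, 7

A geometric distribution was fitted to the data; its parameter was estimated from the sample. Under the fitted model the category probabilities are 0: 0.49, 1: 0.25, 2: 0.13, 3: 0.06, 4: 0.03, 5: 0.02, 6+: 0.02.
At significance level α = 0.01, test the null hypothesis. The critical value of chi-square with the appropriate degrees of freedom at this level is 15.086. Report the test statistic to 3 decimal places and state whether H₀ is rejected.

Expected counts E_i = n·p_i: 405×0.49 = 198.45, 405×0.25 = 101.25, 405×0.13 = 52.65, 405×0.06 = 24.3, 405×0.03 = 12.15, 405×0.02 = 8.1, 405×0.02 = 8.1.
χ² = (201−198.45)²/198.45 + (93−101.25)²/101.25 + (60−52.65)²/52.65 + (25−24.3)²/24.3 + (14−12.15)²/12.15 + (5−8.1)²/8.1 + (7−8.1)²/8.1
   = 0.0328 + 0.6722 + 1.0261 + 0.0202 + 0.2817 + 1.1864 + 0.1494
Sum = 3.369
df = 5. Since 3.369 < 15.086, we do not reject H₀.

3.369; do not reject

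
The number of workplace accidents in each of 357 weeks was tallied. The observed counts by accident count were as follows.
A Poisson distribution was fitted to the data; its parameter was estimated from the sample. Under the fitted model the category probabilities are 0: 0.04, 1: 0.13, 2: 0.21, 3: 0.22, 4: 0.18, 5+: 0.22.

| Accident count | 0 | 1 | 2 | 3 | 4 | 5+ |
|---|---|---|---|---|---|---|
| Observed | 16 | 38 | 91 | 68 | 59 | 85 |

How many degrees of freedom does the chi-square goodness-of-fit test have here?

There are k = 6 categories and 1 parameter estimated from the data, so df = 6 − 1 − 1 = 4.

4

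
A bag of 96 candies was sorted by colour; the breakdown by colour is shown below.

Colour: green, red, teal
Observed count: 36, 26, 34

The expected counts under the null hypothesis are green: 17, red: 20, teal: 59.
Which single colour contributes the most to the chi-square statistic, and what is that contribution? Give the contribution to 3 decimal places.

cat         O        E   (O−E)²/E
green      36       17    21.2353
red        26       20     1.8000
teal       34       59    10.5932
The largest term is for green: 21.235.

green, 21.235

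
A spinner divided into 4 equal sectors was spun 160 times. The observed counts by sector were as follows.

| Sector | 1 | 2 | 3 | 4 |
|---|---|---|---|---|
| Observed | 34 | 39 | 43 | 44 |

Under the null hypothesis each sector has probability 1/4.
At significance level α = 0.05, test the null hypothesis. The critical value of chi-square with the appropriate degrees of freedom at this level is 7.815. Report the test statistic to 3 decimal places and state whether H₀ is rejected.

1.550; do not reject

Under H₀ each category has probability 1/4, so each expected count is 160/4 = 40.
χ² = (34−40)²/40 + (39−40)²/40 + (43−40)²/40 + (44−40)²/40
   = 0.9000 + 0.0250 + 0.2250 + 0.4000
Sum = 1.550
df = 3. Since 1.550 < 7.815, we do not reject H₀.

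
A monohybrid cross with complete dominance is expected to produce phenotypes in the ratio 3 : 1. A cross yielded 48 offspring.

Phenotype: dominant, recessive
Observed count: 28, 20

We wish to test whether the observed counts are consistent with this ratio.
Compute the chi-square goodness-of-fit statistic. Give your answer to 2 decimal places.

Ratio total = 4. Expected counts: 48×3/4 = 36, 48×1/4 = 12.
cat            O        E   (O−E)²/E
dominant      28       36      1.778
recessive     20       12      5.333
Sum = 7.11

7.11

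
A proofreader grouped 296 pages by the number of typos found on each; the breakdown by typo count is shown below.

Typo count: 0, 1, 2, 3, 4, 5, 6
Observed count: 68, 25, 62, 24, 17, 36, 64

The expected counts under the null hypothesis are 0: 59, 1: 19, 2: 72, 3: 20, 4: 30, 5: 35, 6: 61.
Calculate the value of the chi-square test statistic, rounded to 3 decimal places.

11.266

χ² = (68−59)²/59 + (25−19)²/19 + (62−72)²/72 + (24−20)²/20 + (17−30)²/30 + (36−35)²/35 + (64−61)²/61
   = 1.3729 + 1.8947 + 1.3889 + 0.8000 + 5.6333 + 0.0286 + 0.1475
Sum = 11.266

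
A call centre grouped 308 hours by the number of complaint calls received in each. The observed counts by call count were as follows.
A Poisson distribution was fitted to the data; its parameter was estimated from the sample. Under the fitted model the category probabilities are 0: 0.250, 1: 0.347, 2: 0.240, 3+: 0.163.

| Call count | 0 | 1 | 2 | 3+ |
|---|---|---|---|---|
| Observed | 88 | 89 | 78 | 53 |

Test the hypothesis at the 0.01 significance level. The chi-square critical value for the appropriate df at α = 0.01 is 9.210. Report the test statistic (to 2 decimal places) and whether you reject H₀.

Expected counts E_i = n·p_i: 308×0.250 = 77, 308×0.347 = 106.876, 308×0.240 = 73.92, 308×0.163 = 50.204.
cat         O        E   (O−E)²/E
0          88       77      1.571
1          89  106.876      2.990
2          78    73.92      0.225
3+         53   50.204      0.156
Sum = 4.94
df = 2. Since 4.94 < 9.210, we do not reject H₀.

4.94; do not reject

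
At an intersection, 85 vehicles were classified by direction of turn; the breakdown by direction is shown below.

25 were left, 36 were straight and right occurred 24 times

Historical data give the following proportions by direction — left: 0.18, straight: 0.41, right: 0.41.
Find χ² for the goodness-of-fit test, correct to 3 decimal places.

Expected counts E_i = n·p_i: 85×0.18 = 15.3, 85×0.41 = 34.85, 85×0.41 = 34.85.
χ² = (25−15.3)²/15.3 + (36−34.85)²/34.85 + (24−34.85)²/34.85
   = 6.1497 + 0.0379 + 3.3780
Sum = 9.566

9.566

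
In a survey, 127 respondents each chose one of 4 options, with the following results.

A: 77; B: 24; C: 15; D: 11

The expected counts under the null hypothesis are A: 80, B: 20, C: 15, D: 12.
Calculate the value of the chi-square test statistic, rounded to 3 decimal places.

cat         O        E   (O−E)²/E
A          77       80     0.1125
B          24       20     0.8000
C          15       15     0.0000
D          11       12     0.0833
Sum = 0.996

0.996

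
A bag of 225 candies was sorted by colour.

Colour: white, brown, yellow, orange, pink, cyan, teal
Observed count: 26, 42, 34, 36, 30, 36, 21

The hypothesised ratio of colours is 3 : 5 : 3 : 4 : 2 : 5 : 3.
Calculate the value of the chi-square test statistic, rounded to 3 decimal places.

Ratio total = 25. Expected counts: 225×3/25 = 27, 225×5/25 = 45, 225×3/25 = 27, 225×4/25 = 36, 225×2/25 = 18, 225×5/25 = 45, 225×3/25 = 27.
χ² = (26−27)²/27 + (42−45)²/45 + (34−27)²/27 + (36−36)²/36 + (30−18)²/18 + (36−45)²/45 + (21−27)²/27
   = 0.0370 + 0.2000 + 1.8148 + 0.0000 + 8.0000 + 1.8000 + 1.3333
Sum = 13.185

13.185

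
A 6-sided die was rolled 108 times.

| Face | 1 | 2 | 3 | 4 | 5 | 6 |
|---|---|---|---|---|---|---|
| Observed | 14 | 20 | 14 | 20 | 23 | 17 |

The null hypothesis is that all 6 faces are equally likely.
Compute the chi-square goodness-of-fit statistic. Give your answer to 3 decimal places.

Expected count for each of the 6 categories: 108/6 = 18.
1: (14 − 18)²/18 = 16/18 = 0.8889
2: (20 − 18)²/18 = 4/18 = 0.2222
3: (14 − 18)²/18 = 16/18 = 0.8889
4: (20 − 18)²/18 = 4/18 = 0.2222
5: (23 − 18)²/18 = 25/18 = 1.3889
6: (17 − 18)²/18 = 1/18 = 0.0556
Sum = 3.667

3.667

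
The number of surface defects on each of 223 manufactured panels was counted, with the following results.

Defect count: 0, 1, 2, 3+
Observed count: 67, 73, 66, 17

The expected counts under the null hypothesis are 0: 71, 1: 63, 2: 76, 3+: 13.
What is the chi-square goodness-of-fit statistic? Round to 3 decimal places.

0: (67 − 71)²/71 = 16/71 = 0.2254
1: (73 − 63)²/63 = 100/63 = 1.5873
2: (66 − 76)²/76 = 100/76 = 1.3158
3+: (17 − 13)²/13 = 16/13 = 1.2308
Sum = 4.359

4.359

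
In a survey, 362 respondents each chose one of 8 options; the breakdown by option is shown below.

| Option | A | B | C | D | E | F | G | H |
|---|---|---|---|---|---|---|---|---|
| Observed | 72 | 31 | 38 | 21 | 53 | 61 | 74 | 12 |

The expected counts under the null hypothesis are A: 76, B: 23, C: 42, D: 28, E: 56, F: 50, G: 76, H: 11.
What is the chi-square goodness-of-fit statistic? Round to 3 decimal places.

7.848

cat         O        E   (O−E)²/E
A          72       76     0.2105
B          31       23     2.7826
C          38       42     0.3810
D          21       28     1.7500
E          53       56     0.1607
F          61       50     2.4200
G          74       76     0.0526
H          12       11     0.0909
Sum = 7.848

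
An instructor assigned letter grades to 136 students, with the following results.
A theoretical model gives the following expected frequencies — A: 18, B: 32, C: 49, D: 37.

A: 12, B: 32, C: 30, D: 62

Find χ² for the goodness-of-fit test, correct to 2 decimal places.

26.26

cat         O        E   (O−E)²/E
A          12       18      2.000
B          32       32      0.000
C          30       49      7.367
D          62       37     16.892
Sum = 26.26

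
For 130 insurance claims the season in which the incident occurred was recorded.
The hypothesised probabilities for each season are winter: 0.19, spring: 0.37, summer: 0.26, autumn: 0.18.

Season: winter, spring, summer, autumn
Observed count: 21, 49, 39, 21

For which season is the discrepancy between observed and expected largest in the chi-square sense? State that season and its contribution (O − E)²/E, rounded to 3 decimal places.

summer, 0.800

Expected counts E_i = n·p_i: 130×0.19 = 24.7, 130×0.37 = 48.1, 130×0.26 = 33.8, 130×0.18 = 23.4.
χ² = (21−24.7)²/24.7 + (49−48.1)²/48.1 + (39−33.8)²/33.8 + (21−23.4)²/23.4
   = 0.5543 + 0.0168 + 0.8000 + 0.2462
The largest term is for summer: 0.800.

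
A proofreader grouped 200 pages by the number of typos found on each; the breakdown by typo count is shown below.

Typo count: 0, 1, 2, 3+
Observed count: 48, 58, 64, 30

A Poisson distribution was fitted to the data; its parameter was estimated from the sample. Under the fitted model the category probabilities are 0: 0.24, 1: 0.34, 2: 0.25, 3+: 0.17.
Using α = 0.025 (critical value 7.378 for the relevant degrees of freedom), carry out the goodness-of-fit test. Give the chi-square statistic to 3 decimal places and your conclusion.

Expected counts E_i = n·p_i: 200×0.24 = 48, 200×0.34 = 68, 200×0.25 = 50, 200×0.17 = 34.
cat         O        E   (O−E)²/E
0          48       48     0.0000
1          58       68     1.4706
2          64       50     3.9200
3+         30       34     0.4706
Sum = 5.861
df = 2. Since 5.861 < 7.378, we do not reject H₀.

5.861; do not reject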